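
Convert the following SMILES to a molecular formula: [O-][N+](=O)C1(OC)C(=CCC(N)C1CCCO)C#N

Heavy atoms from the SMILES: 11 C, 3 N, 4 O.
Implicit hydrogens by atom environment:
  4 × C: 2 H each → 8
  3 × C: 1 H each → 3
  3 × C: no H
  2 × O: no H
  1 × C: 3 H
  1 × N: 2 H
  1 × N (charge +1): no H
  1 × N: no H
  1 × O: 1 H
  1 × O (charge -1): no H
  Total hydrogens = 17.
Molecular formula: C11H17N3O4

C11H17N3O4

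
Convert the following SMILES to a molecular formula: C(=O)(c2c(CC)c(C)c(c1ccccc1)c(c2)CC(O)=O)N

Heavy atoms from the SMILES: 18 C, 1 N, 3 O.
Implicit hydrogens by atom environment:
  6 × C (aromatic): 1 H each → 6
  6 × C (aromatic): no H
  2 × C: 3 H each → 6
  2 × C: 2 H each → 4
  2 × C: no H
  2 × O: no H
  1 × N: 2 H
  1 × O: 1 H
  Total hydrogens = 19.
Molecular formula: C18H19NO3

C18H19NO3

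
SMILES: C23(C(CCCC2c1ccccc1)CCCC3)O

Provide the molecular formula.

Heavy atoms from the SMILES: 16 C, 1 O.
Implicit hydrogens by atom environment:
  7 × C: 2 H each → 14
  5 × C (aromatic): 1 H each → 5
  2 × C: 1 H each → 2
  1 × C: no H
  1 × C (aromatic): no H
  1 × O: 1 H
  Total hydrogens = 22.
Molecular formula: C16H22O

C16H22O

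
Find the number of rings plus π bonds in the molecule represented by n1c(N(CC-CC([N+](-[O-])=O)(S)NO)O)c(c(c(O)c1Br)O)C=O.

6

Molecular formula from the SMILES: C10H13BrN4O7S.
DoU = (2C + 2 + N − H − X)/2 = (2·10 + 2 + 4 − 13 − 1)/2 = 12/2 = 6.
(Structurally: 1 ring(s) + 5 π bond(s) = 6.)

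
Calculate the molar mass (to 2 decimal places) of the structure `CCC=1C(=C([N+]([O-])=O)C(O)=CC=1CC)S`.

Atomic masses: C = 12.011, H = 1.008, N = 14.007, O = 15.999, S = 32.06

227.28

Molecular formula: C10H13NO3S.
M = 10×12.011 + 13×1.008 + 1×14.007 + 3×15.999 + 1×32.06 = 227.28 g/mol.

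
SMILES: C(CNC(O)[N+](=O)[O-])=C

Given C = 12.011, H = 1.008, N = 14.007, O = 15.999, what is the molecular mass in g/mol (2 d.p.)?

Molecular formula: C4H8N2O3.
M = 4×12.011 + 8×1.008 + 2×14.007 + 3×15.999 = 132.12 g/mol.

132.12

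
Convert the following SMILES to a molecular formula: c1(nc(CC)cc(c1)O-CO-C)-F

C9H12FNO2

Heavy atoms from the SMILES: 9 C, 1 F, 1 N, 2 O.
Implicit hydrogens by atom environment:
  3 × C (aromatic): no H
  2 × C: 3 H each → 6
  2 × C: 2 H each → 4
  2 × C (aromatic): 1 H each → 2
  2 × O: no H
  1 × F: no H
  1 × N (aromatic): no H
  Total hydrogens = 12.
Molecular formula: C9H12FNO2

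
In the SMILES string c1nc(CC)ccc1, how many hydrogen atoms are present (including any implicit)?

9

Hydrogens are implicit in SMILES; fill each atom to its normal valence:
  4 × C (aromatic): 1 H each → 4
  1 × C: 3 H
  1 × C: 2 H
  1 × C (aromatic): no H
  1 × N (aromatic): no H
  Total hydrogens = 9.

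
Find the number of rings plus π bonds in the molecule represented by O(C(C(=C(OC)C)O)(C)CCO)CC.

1

Molecular formula from the SMILES: C10H20O4.
DoU = (2C + 2 + N − H − X)/2 = (2·10 + 2 + 0 − 20 − 0)/2 = 2/2 = 1.
(Structurally: 0 ring(s) + 1 π bond(s) = 1.)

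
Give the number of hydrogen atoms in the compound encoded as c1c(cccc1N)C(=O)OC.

9

Hydrogens are implicit in SMILES; fill each atom to its normal valence:
  4 × C (aromatic): 1 H each → 4
  2 × C (aromatic): no H
  2 × O: no H
  1 × C: 3 H
  1 × C: no H
  1 × N: 2 H
  Total hydrogens = 9.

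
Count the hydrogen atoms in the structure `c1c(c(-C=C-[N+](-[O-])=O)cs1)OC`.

7

Hydrogens are implicit in SMILES; fill each atom to its normal valence:
  2 × C (aromatic): 1 H each → 2
  2 × C: 1 H each → 2
  2 × C (aromatic): no H
  2 × O: no H
  1 × C: 3 H
  1 × N (charge +1): no H
  1 × O (charge -1): no H
  1 × S (aromatic): no H
  Total hydrogens = 7.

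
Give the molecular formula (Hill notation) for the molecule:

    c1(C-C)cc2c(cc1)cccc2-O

C12H12O

Heavy atoms from the SMILES: 12 C, 1 O.
Implicit hydrogens by atom environment:
  6 × C (aromatic): 1 H each → 6
  4 × C (aromatic): no H
  1 × C: 3 H
  1 × C: 2 H
  1 × O: 1 H
  Total hydrogens = 12.
Molecular formula: C12H12O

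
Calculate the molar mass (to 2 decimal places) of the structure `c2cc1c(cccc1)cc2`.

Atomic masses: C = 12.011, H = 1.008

128.17

Molecular formula: C10H8.
M = 10×12.011 + 8×1.008 = 128.17 g/mol.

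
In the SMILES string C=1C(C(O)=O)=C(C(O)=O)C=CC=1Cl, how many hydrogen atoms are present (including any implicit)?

5

Hydrogens are implicit in SMILES; fill each atom to its normal valence:
  3 × C (aromatic): 1 H each → 3
  3 × C (aromatic): no H
  2 × C: no H
  2 × O: 1 H each → 2
  2 × O: no H
  1 × Cl: no H
  Total hydrogens = 5.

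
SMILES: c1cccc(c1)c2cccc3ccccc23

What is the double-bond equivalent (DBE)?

11

Molecular formula from the SMILES: C16H12.
DoU = (2C + 2 + N − H − X)/2 = (2·16 + 2 + 0 − 12 − 0)/2 = 22/2 = 11.
(Structurally: 3 ring(s) + 8 π bond(s) = 11.)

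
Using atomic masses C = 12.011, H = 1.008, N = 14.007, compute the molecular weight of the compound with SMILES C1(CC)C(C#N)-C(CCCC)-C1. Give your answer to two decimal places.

165.28

Molecular formula: C11H19N.
M = 11×12.011 + 19×1.008 + 1×14.007 = 165.28 g/mol.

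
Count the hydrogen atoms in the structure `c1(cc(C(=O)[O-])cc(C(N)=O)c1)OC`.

8

Hydrogens are implicit in SMILES; fill each atom to its normal valence:
  3 × C (aromatic): 1 H each → 3
  3 × C (aromatic): no H
  3 × O: no H
  2 × C: no H
  1 × C: 3 H
  1 × N: 2 H
  1 × O (charge -1): no H
  Total hydrogens = 8.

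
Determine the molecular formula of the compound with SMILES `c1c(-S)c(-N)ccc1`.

Heavy atoms from the SMILES: 6 C, 1 N, 1 S.
Implicit hydrogens by atom environment:
  4 × C (aromatic): 1 H each → 4
  2 × C (aromatic): no H
  1 × N: 2 H
  1 × S: 1 H
  Total hydrogens = 7.
Molecular formula: C6H7NS

C6H7NS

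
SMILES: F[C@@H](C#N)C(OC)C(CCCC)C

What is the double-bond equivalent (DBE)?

Molecular formula from the SMILES: C10H18FNO.
DoU = (2C + 2 + N − H − X)/2 = (2·10 + 2 + 1 − 18 − 1)/2 = 4/2 = 2.
(Structurally: 0 ring(s) + 2 π bond(s) = 2.)

2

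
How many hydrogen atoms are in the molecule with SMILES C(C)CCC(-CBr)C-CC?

19

Hydrogens are implicit in SMILES; fill each atom to its normal valence:
  6 × C: 2 H each → 12
  2 × C: 3 H each → 6
  1 × Br: no H
  1 × C: 1 H
  Total hydrogens = 19.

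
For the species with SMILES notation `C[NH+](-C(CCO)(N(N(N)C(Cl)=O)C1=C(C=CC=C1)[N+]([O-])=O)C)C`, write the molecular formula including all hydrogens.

Heavy atoms from the SMILES: 13 C, 1 Cl, 5 N, 4 O.
Implicit hydrogens by atom environment:
  4 × C (aromatic): 1 H each → 4
  3 × C: 3 H each → 9
  2 × C: 2 H each → 4
  2 × C: no H
  2 × C (aromatic): no H
  2 × N: no H
  2 × O: no H
  1 × Cl: no H
  1 × N: 2 H
  1 × N (charge +1): 1 H
  1 × N (charge +1): no H
  1 × O: 1 H
  1 × O (charge -1): no H
  Total hydrogens = 21.
Net charge +1.
Molecular formula: C13H21ClN5O4+

C13H21ClN5O4+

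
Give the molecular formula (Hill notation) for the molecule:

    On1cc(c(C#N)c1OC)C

Heavy atoms from the SMILES: 7 C, 2 N, 2 O.
Implicit hydrogens by atom environment:
  3 × C (aromatic): no H
  2 × C: 3 H each → 6
  1 × C (aromatic): 1 H
  1 × C: no H
  1 × N (aromatic): no H
  1 × N: no H
  1 × O: 1 H
  1 × O: no H
  Total hydrogens = 8.
Molecular formula: C7H8N2O2

C7H8N2O2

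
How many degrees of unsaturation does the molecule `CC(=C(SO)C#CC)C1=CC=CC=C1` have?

7

Molecular formula from the SMILES: C12H12OS.
DoU = (2C + 2 + N − H − X)/2 = (2·12 + 2 + 0 − 12 − 0)/2 = 14/2 = 7.
(Structurally: 1 ring(s) + 6 π bond(s) = 7.)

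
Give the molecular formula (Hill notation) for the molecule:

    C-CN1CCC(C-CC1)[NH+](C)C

Heavy atoms from the SMILES: 10 C, 2 N.
Implicit hydrogens by atom environment:
  6 × C: 2 H each → 12
  3 × C: 3 H each → 9
  1 × C: 1 H
  1 × N (charge +1): 1 H
  1 × N: no H
  Total hydrogens = 23.
Net charge +1.
Molecular formula: C10H23N2+

C10H23N2+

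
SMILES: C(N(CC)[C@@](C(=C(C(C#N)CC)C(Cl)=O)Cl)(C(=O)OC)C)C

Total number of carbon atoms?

15

The symbol for carbon appears 15 times in the SMILES. (Cl is a single chlorine, not C + l.)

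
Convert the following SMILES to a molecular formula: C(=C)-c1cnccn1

C6H6N2

Heavy atoms from the SMILES: 6 C, 2 N.
Implicit hydrogens by atom environment:
  3 × C (aromatic): 1 H each → 3
  2 × N (aromatic): no H
  1 × C: 2 H
  1 × C: 1 H
  1 × C (aromatic): no H
  Total hydrogens = 6.
Molecular formula: C6H6N2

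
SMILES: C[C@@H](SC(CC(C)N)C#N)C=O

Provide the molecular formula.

Heavy atoms from the SMILES: 8 C, 2 N, 1 O, 1 S.
Implicit hydrogens by atom environment:
  4 × C: 1 H each → 4
  2 × C: 3 H each → 6
  1 × C: 2 H
  1 × C: no H
  1 × N: 2 H
  1 × N: no H
  1 × O: no H
  1 × S: no H
  Total hydrogens = 14.
Molecular formula: C8H14N2OS

C8H14N2OS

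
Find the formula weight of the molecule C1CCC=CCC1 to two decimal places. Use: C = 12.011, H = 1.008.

Molecular formula: C7H12.
M = 7×12.011 + 12×1.008 = 96.17 g/mol.

96.17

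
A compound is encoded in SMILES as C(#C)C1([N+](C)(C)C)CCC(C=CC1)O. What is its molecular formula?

Heavy atoms from the SMILES: 12 C, 1 N, 1 O.
Implicit hydrogens by atom environment:
  4 × C: 1 H each → 4
  3 × C: 3 H each → 9
  3 × C: 2 H each → 6
  2 × C: no H
  1 × N (charge +1): no H
  1 × O: 1 H
  Total hydrogens = 20.
Net charge +1.
Molecular formula: C12H20NO+

C12H20NO+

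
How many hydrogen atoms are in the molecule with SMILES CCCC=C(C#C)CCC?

Hydrogens are implicit in SMILES; fill each atom to its normal valence:
  4 × C: 2 H each → 8
  2 × C: 3 H each → 6
  2 × C: 1 H each → 2
  2 × C: no H
  Total hydrogens = 16.

16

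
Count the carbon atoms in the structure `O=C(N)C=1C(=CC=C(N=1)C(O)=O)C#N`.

8

The symbol for carbon appears 8 times in the SMILES.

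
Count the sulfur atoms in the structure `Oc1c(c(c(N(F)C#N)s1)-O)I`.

The symbol for sulfur appears 1 time in the SMILES.

1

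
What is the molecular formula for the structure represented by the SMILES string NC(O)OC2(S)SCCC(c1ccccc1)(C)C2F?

C13H18FNO2S2

Heavy atoms from the SMILES: 13 C, 1 F, 1 N, 2 O, 2 S.
Implicit hydrogens by atom environment:
  5 × C (aromatic): 1 H each → 5
  2 × C: 2 H each → 4
  2 × C: 1 H each → 2
  2 × C: no H
  1 × C: 3 H
  1 × C (aromatic): no H
  1 × F: no H
  1 × N: 2 H
  1 × O: 1 H
  1 × O: no H
  1 × S: 1 H
  1 × S: no H
  Total hydrogens = 18.
Molecular formula: C13H18FNO2S2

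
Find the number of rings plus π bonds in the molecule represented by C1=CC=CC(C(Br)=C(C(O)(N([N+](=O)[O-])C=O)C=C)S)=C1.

Molecular formula from the SMILES: C12H11BrN2O4S.
DoU = (2C + 2 + N − H − X)/2 = (2·12 + 2 + 2 − 11 − 1)/2 = 16/2 = 8.
(Structurally: 1 ring(s) + 7 π bond(s) = 8.)

8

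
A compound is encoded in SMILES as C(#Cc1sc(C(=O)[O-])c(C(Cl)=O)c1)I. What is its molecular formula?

Heavy atoms from the SMILES: 8 C, 1 Cl, 1 I, 3 O, 1 S.
Implicit hydrogens by atom environment:
  4 × C: no H
  3 × C (aromatic): no H
  2 × O: no H
  1 × C (aromatic): 1 H
  1 × Cl: no H
  1 × I: no H
  1 × O (charge -1): no H
  1 × S (aromatic): no H
  Total hydrogens = 1.
Net charge -1.
Molecular formula: C8HClIO3S-

C8HClIO3S-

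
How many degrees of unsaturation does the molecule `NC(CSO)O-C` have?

0

Molecular formula from the SMILES: C3H9NO2S.
DoU = (2C + 2 + N − H − X)/2 = (2·3 + 2 + 1 − 9 − 0)/2 = 0/2 = 0.
(Structurally: 0 ring(s) + 0 π bond(s) = 0.)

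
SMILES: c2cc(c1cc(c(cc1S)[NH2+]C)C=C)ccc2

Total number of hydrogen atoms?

16

Hydrogens are implicit in SMILES; fill each atom to its normal valence:
  7 × C (aromatic): 1 H each → 7
  5 × C (aromatic): no H
  1 × C: 3 H
  1 × C: 2 H
  1 × C: 1 H
  1 × N (charge +1): 2 H
  1 × S: 1 H
  Total hydrogens = 16.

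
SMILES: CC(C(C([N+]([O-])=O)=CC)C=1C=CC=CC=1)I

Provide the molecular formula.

Heavy atoms from the SMILES: 12 C, 1 I, 1 N, 2 O.
Implicit hydrogens by atom environment:
  5 × C (aromatic): 1 H each → 5
  3 × C: 1 H each → 3
  2 × C: 3 H each → 6
  1 × C: no H
  1 × C (aromatic): no H
  1 × I: no H
  1 × N (charge +1): no H
  1 × O: no H
  1 × O (charge -1): no H
  Total hydrogens = 14.
Molecular formula: C12H14INO2

C12H14INO2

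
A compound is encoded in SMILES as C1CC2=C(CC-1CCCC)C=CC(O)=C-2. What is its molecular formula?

C14H20O

Heavy atoms from the SMILES: 14 C, 1 O.
Implicit hydrogens by atom environment:
  6 × C: 2 H each → 12
  3 × C (aromatic): 1 H each → 3
  3 × C (aromatic): no H
  1 × C: 3 H
  1 × C: 1 H
  1 × O: 1 H
  Total hydrogens = 20.
Molecular formula: C14H20O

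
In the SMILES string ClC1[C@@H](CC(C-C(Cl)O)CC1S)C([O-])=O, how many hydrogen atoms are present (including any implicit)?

Hydrogens are implicit in SMILES; fill each atom to its normal valence:
  5 × C: 1 H each → 5
  3 × C: 2 H each → 6
  2 × Cl: no H
  1 × C: no H
  1 × O: 1 H
  1 × O: no H
  1 × O (charge -1): no H
  1 × S: 1 H
  Total hydrogens = 13.

13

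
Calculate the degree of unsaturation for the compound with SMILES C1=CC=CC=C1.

Molecular formula from the SMILES: C6H6.
DoU = (2C + 2 + N − H − X)/2 = (2·6 + 2 + 0 − 6 − 0)/2 = 8/2 = 4.
(Structurally: 1 ring(s) + 3 π bond(s) = 4.)

4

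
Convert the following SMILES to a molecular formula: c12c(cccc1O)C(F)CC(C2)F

Heavy atoms from the SMILES: 10 C, 2 F, 1 O.
Implicit hydrogens by atom environment:
  3 × C (aromatic): 1 H each → 3
  3 × C (aromatic): no H
  2 × C: 2 H each → 4
  2 × C: 1 H each → 2
  2 × F: no H
  1 × O: 1 H
  Total hydrogens = 10.
Molecular formula: C10H10F2O

C10H10F2O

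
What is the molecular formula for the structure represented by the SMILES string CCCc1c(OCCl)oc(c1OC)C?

C10H15ClO3

Heavy atoms from the SMILES: 10 C, 1 Cl, 3 O.
Implicit hydrogens by atom environment:
  4 × C (aromatic): no H
  3 × C: 3 H each → 9
  3 × C: 2 H each → 6
  2 × O: no H
  1 × Cl: no H
  1 × O (aromatic): no H
  Total hydrogens = 15.
Molecular formula: C10H15ClO3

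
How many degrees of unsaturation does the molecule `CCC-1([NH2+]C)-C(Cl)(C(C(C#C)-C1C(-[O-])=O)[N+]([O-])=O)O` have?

5

Molecular formula from the SMILES: C11H15ClN2O5.
DoU = (2C + 2 + N − H − X)/2 = (2·11 + 2 + 2 − 15 − 1)/2 = 10/2 = 5.
(Structurally: 1 ring(s) + 4 π bond(s) = 5.)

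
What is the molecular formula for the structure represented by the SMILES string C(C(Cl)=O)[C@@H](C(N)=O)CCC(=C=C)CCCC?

C13H20ClNO2

Heavy atoms from the SMILES: 13 C, 1 Cl, 1 N, 2 O.
Implicit hydrogens by atom environment:
  7 × C: 2 H each → 14
  4 × C: no H
  2 × O: no H
  1 × C: 3 H
  1 × C: 1 H
  1 × Cl: no H
  1 × N: 2 H
  Total hydrogens = 20.
Molecular formula: C13H20ClNO2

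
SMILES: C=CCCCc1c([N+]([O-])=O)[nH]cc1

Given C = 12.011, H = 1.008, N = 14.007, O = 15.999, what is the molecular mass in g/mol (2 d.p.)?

Molecular formula: C9H12N2O2.
M = 9×12.011 + 12×1.008 + 2×14.007 + 2×15.999 = 180.21 g/mol.

180.21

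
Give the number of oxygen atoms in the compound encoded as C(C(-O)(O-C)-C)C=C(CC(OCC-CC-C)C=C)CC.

The symbol for oxygen appears 3 times in the SMILES.

3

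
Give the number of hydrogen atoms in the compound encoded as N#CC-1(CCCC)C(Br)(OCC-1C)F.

Hydrogens are implicit in SMILES; fill each atom to its normal valence:
  4 × C: 2 H each → 8
  3 × C: no H
  2 × C: 3 H each → 6
  1 × Br: no H
  1 × C: 1 H
  1 × F: no H
  1 × N: no H
  1 × O: no H
  Total hydrogens = 15.

15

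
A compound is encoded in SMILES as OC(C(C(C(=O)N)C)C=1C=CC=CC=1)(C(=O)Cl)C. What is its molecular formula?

C13H16ClNO3

Heavy atoms from the SMILES: 13 C, 1 Cl, 1 N, 3 O.
Implicit hydrogens by atom environment:
  5 × C (aromatic): 1 H each → 5
  3 × C: no H
  2 × C: 3 H each → 6
  2 × C: 1 H each → 2
  2 × O: no H
  1 × C (aromatic): no H
  1 × Cl: no H
  1 × N: 2 H
  1 × O: 1 H
  Total hydrogens = 16.
Molecular formula: C13H16ClNO3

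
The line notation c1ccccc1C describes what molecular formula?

C7H8

Heavy atoms from the SMILES: 7 C.
Implicit hydrogens by atom environment:
  5 × C (aromatic): 1 H each → 5
  1 × C: 3 H
  1 × C (aromatic): no H
  Total hydrogens = 8.
Molecular formula: C7H8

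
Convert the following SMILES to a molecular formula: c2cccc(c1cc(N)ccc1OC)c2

Heavy atoms from the SMILES: 13 C, 1 N, 1 O.
Implicit hydrogens by atom environment:
  8 × C (aromatic): 1 H each → 8
  4 × C (aromatic): no H
  1 × C: 3 H
  1 × N: 2 H
  1 × O: no H
  Total hydrogens = 13.
Molecular formula: C13H13NO

C13H13NO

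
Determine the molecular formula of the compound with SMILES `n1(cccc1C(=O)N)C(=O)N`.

Heavy atoms from the SMILES: 6 C, 3 N, 2 O.
Implicit hydrogens by atom environment:
  3 × C (aromatic): 1 H each → 3
  2 × C: no H
  2 × N: 2 H each → 4
  2 × O: no H
  1 × C (aromatic): no H
  1 × N (aromatic): no H
  Total hydrogens = 7.
Molecular formula: C6H7N3O2

C6H7N3O2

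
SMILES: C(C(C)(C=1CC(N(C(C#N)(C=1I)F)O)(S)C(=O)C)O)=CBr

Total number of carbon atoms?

12

The symbol for carbon appears 12 times in the SMILES.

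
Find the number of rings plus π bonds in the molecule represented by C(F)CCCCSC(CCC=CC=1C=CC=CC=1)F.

Molecular formula from the SMILES: C16H22F2S.
DoU = (2C + 2 + N − H − X)/2 = (2·16 + 2 + 0 − 22 − 2)/2 = 10/2 = 5.
(Structurally: 1 ring(s) + 4 π bond(s) = 5.)

5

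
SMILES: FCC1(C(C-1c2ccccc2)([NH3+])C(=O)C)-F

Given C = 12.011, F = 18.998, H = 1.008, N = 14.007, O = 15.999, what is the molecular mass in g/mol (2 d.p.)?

226.25

Molecular formula: C12H14F2NO+.
M = 12×12.011 + 2×18.998 + 14×1.008 + 1×14.007 + 1×15.999 = 226.25 g/mol.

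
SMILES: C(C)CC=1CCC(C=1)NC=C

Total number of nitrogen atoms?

1

The symbol for nitrogen appears 1 time in the SMILES.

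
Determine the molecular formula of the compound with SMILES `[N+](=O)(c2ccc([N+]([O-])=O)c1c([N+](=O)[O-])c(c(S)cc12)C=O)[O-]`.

Heavy atoms from the SMILES: 11 C, 3 N, 7 O, 1 S.
Implicit hydrogens by atom environment:
  7 × C (aromatic): no H
  4 × O: no H
  3 × C (aromatic): 1 H each → 3
  3 × N (charge +1): no H
  3 × O (charge -1): no H
  1 × C: 1 H
  1 × S: 1 H
  Total hydrogens = 5.
Molecular formula: C11H5N3O7S

C11H5N3O7S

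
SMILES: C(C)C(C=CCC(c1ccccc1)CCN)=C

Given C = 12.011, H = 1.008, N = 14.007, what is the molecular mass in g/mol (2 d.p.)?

Molecular formula: C16H23N.
M = 16×12.011 + 23×1.008 + 1×14.007 = 229.37 g/mol.

229.37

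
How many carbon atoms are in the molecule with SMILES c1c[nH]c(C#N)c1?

5

The symbol for carbon appears 5 times in the SMILES. Lowercase c denotes aromatic carbon and counts toward C.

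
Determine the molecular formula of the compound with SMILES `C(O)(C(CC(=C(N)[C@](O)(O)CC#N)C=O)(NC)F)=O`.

Heavy atoms from the SMILES: 10 C, 1 F, 3 N, 5 O.
Implicit hydrogens by atom environment:
  6 × C: no H
  3 × O: 1 H each → 3
  2 × C: 2 H each → 4
  2 × O: no H
  1 × C: 3 H
  1 × C: 1 H
  1 × F: no H
  1 × N: 2 H
  1 × N: 1 H
  1 × N: no H
  Total hydrogens = 14.
Molecular formula: C10H14FN3O5

C10H14FN3O5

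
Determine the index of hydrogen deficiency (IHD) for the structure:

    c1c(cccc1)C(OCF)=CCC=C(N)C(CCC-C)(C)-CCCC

Molecular formula from the SMILES: C22H34FNO.
DoU = (2C + 2 + N − H − X)/2 = (2·22 + 2 + 1 − 34 − 1)/2 = 12/2 = 6.
(Structurally: 1 ring(s) + 5 π bond(s) = 6.)

6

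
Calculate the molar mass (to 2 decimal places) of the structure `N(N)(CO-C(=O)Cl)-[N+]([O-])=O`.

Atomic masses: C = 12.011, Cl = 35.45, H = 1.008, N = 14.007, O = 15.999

169.52

Molecular formula: C2H4ClN3O4.
M = 2×12.011 + 1×35.45 + 4×1.008 + 3×14.007 + 4×15.999 = 169.52 g/mol.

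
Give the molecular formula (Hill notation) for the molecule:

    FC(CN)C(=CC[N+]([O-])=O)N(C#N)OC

C7H11FN4O3

Heavy atoms from the SMILES: 7 C, 1 F, 4 N, 3 O.
Implicit hydrogens by atom environment:
  2 × C: 2 H each → 4
  2 × C: 1 H each → 2
  2 × C: no H
  2 × N: no H
  2 × O: no H
  1 × C: 3 H
  1 × F: no H
  1 × N: 2 H
  1 × N (charge +1): no H
  1 × O (charge -1): no H
  Total hydrogens = 11.
Molecular formula: C7H11FN4O3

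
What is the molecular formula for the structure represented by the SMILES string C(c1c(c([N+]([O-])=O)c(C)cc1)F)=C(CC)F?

Heavy atoms from the SMILES: 11 C, 2 F, 1 N, 2 O.
Implicit hydrogens by atom environment:
  4 × C (aromatic): no H
  2 × C: 3 H each → 6
  2 × C (aromatic): 1 H each → 2
  2 × F: no H
  1 × C: 2 H
  1 × C: 1 H
  1 × C: no H
  1 × N (charge +1): no H
  1 × O: no H
  1 × O (charge -1): no H
  Total hydrogens = 11.
Molecular formula: C11H11F2NO2

C11H11F2NO2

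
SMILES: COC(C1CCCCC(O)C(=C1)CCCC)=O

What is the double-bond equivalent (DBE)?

3

Molecular formula from the SMILES: C14H24O3.
DoU = (2C + 2 + N − H − X)/2 = (2·14 + 2 + 0 − 24 − 0)/2 = 6/2 = 3.
(Structurally: 1 ring(s) + 2 π bond(s) = 3.)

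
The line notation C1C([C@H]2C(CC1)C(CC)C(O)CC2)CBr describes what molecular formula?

Heavy atoms from the SMILES: 1 Br, 13 C, 1 O.
Implicit hydrogens by atom environment:
  7 × C: 2 H each → 14
  5 × C: 1 H each → 5
  1 × Br: no H
  1 × C: 3 H
  1 × O: 1 H
  Total hydrogens = 23.
Molecular formula: C13H23BrO

C13H23BrO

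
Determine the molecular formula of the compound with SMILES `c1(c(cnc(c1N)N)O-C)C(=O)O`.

C7H9N3O3

Heavy atoms from the SMILES: 7 C, 3 N, 3 O.
Implicit hydrogens by atom environment:
  4 × C (aromatic): no H
  2 × N: 2 H each → 4
  2 × O: no H
  1 × C: 3 H
  1 × C (aromatic): 1 H
  1 × C: no H
  1 × N (aromatic): no H
  1 × O: 1 H
  Total hydrogens = 9.
Molecular formula: C7H9N3O3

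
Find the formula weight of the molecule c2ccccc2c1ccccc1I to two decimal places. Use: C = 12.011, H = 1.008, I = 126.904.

Molecular formula: C12H9I.
M = 12×12.011 + 9×1.008 + 1×126.904 = 280.11 g/mol.

280.11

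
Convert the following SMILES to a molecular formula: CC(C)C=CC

C6H12

Heavy atoms from the SMILES: 6 C.
Implicit hydrogens by atom environment:
  3 × C: 3 H each → 9
  3 × C: 1 H each → 3
  Total hydrogens = 12.
Molecular formula: C6H12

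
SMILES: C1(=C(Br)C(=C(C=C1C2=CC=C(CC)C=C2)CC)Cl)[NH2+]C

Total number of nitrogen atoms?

The symbol for nitrogen appears 1 time in the SMILES.

1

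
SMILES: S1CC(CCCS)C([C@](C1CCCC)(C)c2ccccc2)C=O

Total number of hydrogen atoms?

30

Hydrogens are implicit in SMILES; fill each atom to its normal valence:
  7 × C: 2 H each → 14
  5 × C (aromatic): 1 H each → 5
  4 × C: 1 H each → 4
  2 × C: 3 H each → 6
  1 × C: no H
  1 × C (aromatic): no H
  1 × O: no H
  1 × S: 1 H
  1 × S: no H
  Total hydrogens = 30.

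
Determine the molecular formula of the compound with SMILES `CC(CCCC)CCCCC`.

C11H24

Heavy atoms from the SMILES: 11 C.
Implicit hydrogens by atom environment:
  7 × C: 2 H each → 14
  3 × C: 3 H each → 9
  1 × C: 1 H
  Total hydrogens = 24.
Molecular formula: C11H24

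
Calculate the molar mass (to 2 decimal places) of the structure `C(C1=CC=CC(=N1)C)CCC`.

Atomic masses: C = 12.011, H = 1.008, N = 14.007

149.24

Molecular formula: C10H15N.
M = 10×12.011 + 15×1.008 + 1×14.007 = 149.24 g/mol.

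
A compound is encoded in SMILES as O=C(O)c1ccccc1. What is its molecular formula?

Heavy atoms from the SMILES: 7 C, 2 O.
Implicit hydrogens by atom environment:
  5 × C (aromatic): 1 H each → 5
  1 × C (aromatic): no H
  1 × C: no H
  1 × O: 1 H
  1 × O: no H
  Total hydrogens = 6.
Molecular formula: C7H6O2

C7H6O2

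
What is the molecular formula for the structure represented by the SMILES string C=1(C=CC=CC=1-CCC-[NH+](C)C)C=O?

Heavy atoms from the SMILES: 12 C, 1 N, 1 O.
Implicit hydrogens by atom environment:
  4 × C (aromatic): 1 H each → 4
  3 × C: 2 H each → 6
  2 × C: 3 H each → 6
  2 × C (aromatic): no H
  1 × C: 1 H
  1 × N (charge +1): 1 H
  1 × O: no H
  Total hydrogens = 18.
Net charge +1.
Molecular formula: C12H18NO+

C12H18NO+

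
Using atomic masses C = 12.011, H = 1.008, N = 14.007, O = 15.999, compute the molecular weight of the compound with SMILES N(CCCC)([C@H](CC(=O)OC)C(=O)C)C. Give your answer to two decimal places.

215.29

Molecular formula: C11H21NO3.
M = 11×12.011 + 21×1.008 + 1×14.007 + 3×15.999 = 215.29 g/mol.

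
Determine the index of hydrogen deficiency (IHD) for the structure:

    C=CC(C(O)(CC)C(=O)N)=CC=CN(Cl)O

Molecular formula from the SMILES: C10H15ClN2O3.
DoU = (2C + 2 + N − H − X)/2 = (2·10 + 2 + 2 − 15 − 1)/2 = 8/2 = 4.
(Structurally: 0 ring(s) + 4 π bond(s) = 4.)

4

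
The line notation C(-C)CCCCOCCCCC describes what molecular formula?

C11H24O

Heavy atoms from the SMILES: 11 C, 1 O.
Implicit hydrogens by atom environment:
  9 × C: 2 H each → 18
  2 × C: 3 H each → 6
  1 × O: no H
  Total hydrogens = 24.
Molecular formula: C11H24O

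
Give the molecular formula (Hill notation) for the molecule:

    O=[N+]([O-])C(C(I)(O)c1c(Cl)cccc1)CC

C10H11ClINO3

Heavy atoms from the SMILES: 10 C, 1 Cl, 1 I, 1 N, 3 O.
Implicit hydrogens by atom environment:
  4 × C (aromatic): 1 H each → 4
  2 × C (aromatic): no H
  1 × C: 3 H
  1 × C: 2 H
  1 × C: 1 H
  1 × C: no H
  1 × Cl: no H
  1 × I: no H
  1 × N (charge +1): no H
  1 × O: 1 H
  1 × O: no H
  1 × O (charge -1): no H
  Total hydrogens = 11.
Molecular formula: C10H11ClINO3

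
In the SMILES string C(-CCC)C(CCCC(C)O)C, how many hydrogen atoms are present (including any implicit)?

Hydrogens are implicit in SMILES; fill each atom to its normal valence:
  6 × C: 2 H each → 12
  3 × C: 3 H each → 9
  2 × C: 1 H each → 2
  1 × O: 1 H
  Total hydrogens = 24.

24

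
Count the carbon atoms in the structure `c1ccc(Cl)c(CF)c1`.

The symbol for carbon appears 7 times in the SMILES. Lowercase c denotes aromatic carbon and counts toward C.

7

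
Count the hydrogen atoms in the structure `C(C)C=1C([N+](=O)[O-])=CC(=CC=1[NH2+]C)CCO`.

Hydrogens are implicit in SMILES; fill each atom to its normal valence:
  4 × C (aromatic): no H
  3 × C: 2 H each → 6
  2 × C: 3 H each → 6
  2 × C (aromatic): 1 H each → 2
  1 × N (charge +1): 2 H
  1 × N (charge +1): no H
  1 × O: 1 H
  1 × O: no H
  1 × O (charge -1): no H
  Total hydrogens = 17.

17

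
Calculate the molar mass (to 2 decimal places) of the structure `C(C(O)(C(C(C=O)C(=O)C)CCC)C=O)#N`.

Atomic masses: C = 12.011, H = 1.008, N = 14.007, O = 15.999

225.24

Molecular formula: C11H15NO4.
M = 11×12.011 + 15×1.008 + 1×14.007 + 4×15.999 = 225.24 g/mol.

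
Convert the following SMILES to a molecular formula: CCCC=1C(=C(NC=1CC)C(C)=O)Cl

C11H16ClNO

Heavy atoms from the SMILES: 11 C, 1 Cl, 1 N, 1 O.
Implicit hydrogens by atom environment:
  4 × C (aromatic): no H
  3 × C: 3 H each → 9
  3 × C: 2 H each → 6
  1 × C: no H
  1 × Cl: no H
  1 × N (aromatic): 1 H
  1 × O: no H
  Total hydrogens = 16.
Molecular formula: C11H16ClNO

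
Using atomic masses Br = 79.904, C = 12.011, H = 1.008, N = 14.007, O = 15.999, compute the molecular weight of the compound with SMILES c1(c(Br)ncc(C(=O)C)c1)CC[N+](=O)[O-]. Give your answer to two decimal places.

273.09

Molecular formula: C9H9BrN2O3.
M = 1×79.904 + 9×12.011 + 9×1.008 + 2×14.007 + 3×15.999 = 273.09 g/mol.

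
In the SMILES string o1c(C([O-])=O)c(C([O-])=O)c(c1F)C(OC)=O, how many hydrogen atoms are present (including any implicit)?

3

Hydrogens are implicit in SMILES; fill each atom to its normal valence:
  4 × C (aromatic): no H
  4 × O: no H
  3 × C: no H
  2 × O (charge -1): no H
  1 × C: 3 H
  1 × F: no H
  1 × O (aromatic): no H
  Total hydrogens = 3.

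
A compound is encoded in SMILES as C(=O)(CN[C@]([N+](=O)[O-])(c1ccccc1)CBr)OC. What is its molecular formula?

Heavy atoms from the SMILES: 1 Br, 11 C, 2 N, 4 O.
Implicit hydrogens by atom environment:
  5 × C (aromatic): 1 H each → 5
  3 × O: no H
  2 × C: 2 H each → 4
  2 × C: no H
  1 × Br: no H
  1 × C: 3 H
  1 × C (aromatic): no H
  1 × N: 1 H
  1 × N (charge +1): no H
  1 × O (charge -1): no H
  Total hydrogens = 13.
Molecular formula: C11H13BrN2O4

C11H13BrN2O4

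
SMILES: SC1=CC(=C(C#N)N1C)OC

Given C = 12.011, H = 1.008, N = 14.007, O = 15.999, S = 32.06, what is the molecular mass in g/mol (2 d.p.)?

168.21

Molecular formula: C7H8N2OS.
M = 7×12.011 + 8×1.008 + 2×14.007 + 1×15.999 + 1×32.06 = 168.21 g/mol.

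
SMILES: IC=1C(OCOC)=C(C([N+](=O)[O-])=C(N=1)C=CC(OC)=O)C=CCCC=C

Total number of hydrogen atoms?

Hydrogens are implicit in SMILES; fill each atom to its normal valence:
  5 × C: 1 H each → 5
  5 × C (aromatic): no H
  5 × O: no H
  4 × C: 2 H each → 8
  2 × C: 3 H each → 6
  1 × C: no H
  1 × I: no H
  1 × N (aromatic): no H
  1 × N (charge +1): no H
  1 × O (charge -1): no H
  Total hydrogens = 19.

19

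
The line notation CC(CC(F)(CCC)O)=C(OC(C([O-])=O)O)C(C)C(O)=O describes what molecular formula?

Heavy atoms from the SMILES: 13 C, 1 F, 7 O.
Implicit hydrogens by atom environment:
  5 × C: no H
  3 × C: 3 H each → 9
  3 × C: 2 H each → 6
  3 × O: 1 H each → 3
  3 × O: no H
  2 × C: 1 H each → 2
  1 × F: no H
  1 × O (charge -1): no H
  Total hydrogens = 20.
Net charge -1.
Molecular formula: C13H20FO7-

C13H20FO7-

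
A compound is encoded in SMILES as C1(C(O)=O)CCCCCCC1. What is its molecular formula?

C9H16O2

Heavy atoms from the SMILES: 9 C, 2 O.
Implicit hydrogens by atom environment:
  7 × C: 2 H each → 14
  1 × C: 1 H
  1 × C: no H
  1 × O: 1 H
  1 × O: no H
  Total hydrogens = 16.
Molecular formula: C9H16O2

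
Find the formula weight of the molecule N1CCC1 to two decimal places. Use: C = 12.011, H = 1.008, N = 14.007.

57.10

Molecular formula: C3H7N.
M = 3×12.011 + 7×1.008 + 1×14.007 = 57.10 g/mol.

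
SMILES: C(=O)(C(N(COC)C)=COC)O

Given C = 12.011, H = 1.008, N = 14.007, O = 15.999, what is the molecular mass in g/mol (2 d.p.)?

Molecular formula: C7H13NO4.
M = 7×12.011 + 13×1.008 + 1×14.007 + 4×15.999 = 175.18 g/mol.

175.18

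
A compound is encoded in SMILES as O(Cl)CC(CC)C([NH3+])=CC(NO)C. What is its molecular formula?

C8H18ClN2O2+

Heavy atoms from the SMILES: 8 C, 1 Cl, 2 N, 2 O.
Implicit hydrogens by atom environment:
  3 × C: 1 H each → 3
  2 × C: 3 H each → 6
  2 × C: 2 H each → 4
  1 × C: no H
  1 × Cl: no H
  1 × N (charge +1): 3 H
  1 × N: 1 H
  1 × O: 1 H
  1 × O: no H
  Total hydrogens = 18.
Net charge +1.
Molecular formula: C8H18ClN2O2+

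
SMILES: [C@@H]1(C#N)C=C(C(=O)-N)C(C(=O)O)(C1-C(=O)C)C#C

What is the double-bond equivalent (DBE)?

9

Molecular formula from the SMILES: C12H10N2O4.
DoU = (2C + 2 + N − H − X)/2 = (2·12 + 2 + 2 − 10 − 0)/2 = 18/2 = 9.
(Structurally: 1 ring(s) + 8 π bond(s) = 9.)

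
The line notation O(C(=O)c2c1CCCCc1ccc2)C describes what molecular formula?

Heavy atoms from the SMILES: 12 C, 2 O.
Implicit hydrogens by atom environment:
  4 × C: 2 H each → 8
  3 × C (aromatic): 1 H each → 3
  3 × C (aromatic): no H
  2 × O: no H
  1 × C: 3 H
  1 × C: no H
  Total hydrogens = 14.
Molecular formula: C12H14O2

C12H14O2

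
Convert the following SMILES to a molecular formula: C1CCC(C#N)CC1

Heavy atoms from the SMILES: 7 C, 1 N.
Implicit hydrogens by atom environment:
  5 × C: 2 H each → 10
  1 × C: 1 H
  1 × C: no H
  1 × N: no H
  Total hydrogens = 11.
Molecular formula: C7H11N

C7H11N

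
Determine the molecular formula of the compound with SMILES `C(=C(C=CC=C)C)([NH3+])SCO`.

C8H14NOS+

Heavy atoms from the SMILES: 8 C, 1 N, 1 O, 1 S.
Implicit hydrogens by atom environment:
  3 × C: 1 H each → 3
  2 × C: 2 H each → 4
  2 × C: no H
  1 × C: 3 H
  1 × N (charge +1): 3 H
  1 × O: 1 H
  1 × S: no H
  Total hydrogens = 14.
Net charge +1.
Molecular formula: C8H14NOS+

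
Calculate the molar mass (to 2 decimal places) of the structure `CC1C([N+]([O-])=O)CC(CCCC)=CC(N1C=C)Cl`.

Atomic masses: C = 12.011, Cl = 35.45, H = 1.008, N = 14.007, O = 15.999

272.77

Molecular formula: C13H21ClN2O2.
M = 13×12.011 + 1×35.45 + 21×1.008 + 2×14.007 + 2×15.999 = 272.77 g/mol.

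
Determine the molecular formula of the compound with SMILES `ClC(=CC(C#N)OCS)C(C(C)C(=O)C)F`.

Heavy atoms from the SMILES: 10 C, 1 Cl, 1 F, 1 N, 2 O, 1 S.
Implicit hydrogens by atom environment:
  4 × C: 1 H each → 4
  3 × C: no H
  2 × C: 3 H each → 6
  2 × O: no H
  1 × C: 2 H
  1 × Cl: no H
  1 × F: no H
  1 × N: no H
  1 × S: 1 H
  Total hydrogens = 13.
Molecular formula: C10H13ClFNO2S

C10H13ClFNO2S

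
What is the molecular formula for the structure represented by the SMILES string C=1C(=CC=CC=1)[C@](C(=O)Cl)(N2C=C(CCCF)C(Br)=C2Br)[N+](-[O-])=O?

C15H12Br2ClFN2O3

Heavy atoms from the SMILES: 2 Br, 15 C, 1 Cl, 1 F, 2 N, 3 O.
Implicit hydrogens by atom environment:
  6 × C (aromatic): 1 H each → 6
  4 × C (aromatic): no H
  3 × C: 2 H each → 6
  2 × Br: no H
  2 × C: no H
  2 × O: no H
  1 × Cl: no H
  1 × F: no H
  1 × N (aromatic): no H
  1 × N (charge +1): no H
  1 × O (charge -1): no H
  Total hydrogens = 12.
Molecular formula: C15H12Br2ClFN2O3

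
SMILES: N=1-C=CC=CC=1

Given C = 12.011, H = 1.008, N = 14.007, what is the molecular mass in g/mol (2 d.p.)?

Molecular formula: C5H5N.
M = 5×12.011 + 5×1.008 + 1×14.007 = 79.10 g/mol.

79.10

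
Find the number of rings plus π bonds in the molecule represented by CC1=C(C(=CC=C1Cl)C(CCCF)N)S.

4

Molecular formula from the SMILES: C11H15ClFNS.
DoU = (2C + 2 + N − H − X)/2 = (2·11 + 2 + 1 − 15 − 2)/2 = 8/2 = 4.
(Structurally: 1 ring(s) + 3 π bond(s) = 4.)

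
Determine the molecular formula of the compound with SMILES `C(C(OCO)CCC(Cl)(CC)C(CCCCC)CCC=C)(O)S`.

C18H35ClO3S

Heavy atoms from the SMILES: 18 C, 1 Cl, 3 O, 1 S.
Implicit hydrogens by atom environment:
  11 × C: 2 H each → 22
  4 × C: 1 H each → 4
  2 × C: 3 H each → 6
  2 × O: 1 H each → 2
  1 × C: no H
  1 × Cl: no H
  1 × O: no H
  1 × S: 1 H
  Total hydrogens = 35.
Molecular formula: C18H35ClO3S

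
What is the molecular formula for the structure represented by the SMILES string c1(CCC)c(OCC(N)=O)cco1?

Heavy atoms from the SMILES: 9 C, 1 N, 3 O.
Implicit hydrogens by atom environment:
  3 × C: 2 H each → 6
  2 × C (aromatic): 1 H each → 2
  2 × C (aromatic): no H
  2 × O: no H
  1 × C: 3 H
  1 × C: no H
  1 × N: 2 H
  1 × O (aromatic): no H
  Total hydrogens = 13.
Molecular formula: C9H13NO3

C9H13NO3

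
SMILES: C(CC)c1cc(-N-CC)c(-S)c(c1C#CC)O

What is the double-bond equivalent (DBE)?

Molecular formula from the SMILES: C14H19NOS.
DoU = (2C + 2 + N − H − X)/2 = (2·14 + 2 + 1 − 19 − 0)/2 = 12/2 = 6.
(Structurally: 1 ring(s) + 5 π bond(s) = 6.)

6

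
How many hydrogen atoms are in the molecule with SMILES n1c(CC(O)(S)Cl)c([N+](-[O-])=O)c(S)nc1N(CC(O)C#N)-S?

10

Hydrogens are implicit in SMILES; fill each atom to its normal valence:
  4 × C (aromatic): no H
  3 × S: 1 H each → 3
  2 × C: 2 H each → 4
  2 × C: no H
  2 × N (aromatic): no H
  2 × N: no H
  2 × O: 1 H each → 2
  1 × C: 1 H
  1 × Cl: no H
  1 × N (charge +1): no H
  1 × O: no H
  1 × O (charge -1): no H
  Total hydrogens = 10.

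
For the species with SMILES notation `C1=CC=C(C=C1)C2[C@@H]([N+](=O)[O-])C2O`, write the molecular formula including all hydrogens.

Heavy atoms from the SMILES: 9 C, 1 N, 3 O.
Implicit hydrogens by atom environment:
  5 × C (aromatic): 1 H each → 5
  3 × C: 1 H each → 3
  1 × C (aromatic): no H
  1 × N (charge +1): no H
  1 × O: 1 H
  1 × O: no H
  1 × O (charge -1): no H
  Total hydrogens = 9.
Molecular formula: C9H9NO3

C9H9NO3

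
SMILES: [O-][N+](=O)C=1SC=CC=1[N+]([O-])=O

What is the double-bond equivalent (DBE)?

5

Molecular formula from the SMILES: C4H2N2O4S.
DoU = (2C + 2 + N − H − X)/2 = (2·4 + 2 + 2 − 2 − 0)/2 = 10/2 = 5.
(Structurally: 1 ring(s) + 4 π bond(s) = 5.)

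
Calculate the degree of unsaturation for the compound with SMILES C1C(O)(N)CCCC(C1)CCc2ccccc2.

5

Molecular formula from the SMILES: C15H23NO.
DoU = (2C + 2 + N − H − X)/2 = (2·15 + 2 + 1 − 23 − 0)/2 = 10/2 = 5.
(Structurally: 2 ring(s) + 3 π bond(s) = 5.)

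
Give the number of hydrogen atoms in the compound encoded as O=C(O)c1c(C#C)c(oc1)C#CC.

Hydrogens are implicit in SMILES; fill each atom to its normal valence:
  4 × C: no H
  3 × C (aromatic): no H
  1 × C: 3 H
  1 × C (aromatic): 1 H
  1 × C: 1 H
  1 × O: 1 H
  1 × O (aromatic): no H
  1 × O: no H
  Total hydrogens = 6.

6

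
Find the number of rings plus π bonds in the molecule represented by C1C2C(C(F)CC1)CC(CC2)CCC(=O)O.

3

Molecular formula from the SMILES: C13H21FO2.
DoU = (2C + 2 + N − H − X)/2 = (2·13 + 2 + 0 − 21 − 1)/2 = 6/2 = 3.
(Structurally: 2 ring(s) + 1 π bond(s) = 3.)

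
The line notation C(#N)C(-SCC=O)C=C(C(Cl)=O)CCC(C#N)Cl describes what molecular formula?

Heavy atoms from the SMILES: 11 C, 2 Cl, 2 N, 2 O, 1 S.
Implicit hydrogens by atom environment:
  4 × C: 1 H each → 4
  4 × C: no H
  3 × C: 2 H each → 6
  2 × Cl: no H
  2 × N: no H
  2 × O: no H
  1 × S: no H
  Total hydrogens = 10.
Molecular formula: C11H10Cl2N2O2S

C11H10Cl2N2O2S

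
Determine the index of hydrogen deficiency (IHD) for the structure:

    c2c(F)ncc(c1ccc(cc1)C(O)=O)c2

Molecular formula from the SMILES: C12H8FNO2.
DoU = (2C + 2 + N − H − X)/2 = (2·12 + 2 + 1 − 8 − 1)/2 = 18/2 = 9.
(Structurally: 2 ring(s) + 7 π bond(s) = 9.)

9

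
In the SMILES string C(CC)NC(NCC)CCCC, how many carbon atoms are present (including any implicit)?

10

The symbol for carbon appears 10 times in the SMILES.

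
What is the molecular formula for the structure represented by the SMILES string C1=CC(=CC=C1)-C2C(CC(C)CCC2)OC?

C15H22O

Heavy atoms from the SMILES: 15 C, 1 O.
Implicit hydrogens by atom environment:
  5 × C (aromatic): 1 H each → 5
  4 × C: 2 H each → 8
  3 × C: 1 H each → 3
  2 × C: 3 H each → 6
  1 × C (aromatic): no H
  1 × O: no H
  Total hydrogens = 22.
Molecular formula: C15H22O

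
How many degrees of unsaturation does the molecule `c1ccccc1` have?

Molecular formula from the SMILES: C6H6.
DoU = (2C + 2 + N − H − X)/2 = (2·6 + 2 + 0 − 6 − 0)/2 = 8/2 = 4.
(Structurally: 1 ring(s) + 3 π bond(s) = 4.)

4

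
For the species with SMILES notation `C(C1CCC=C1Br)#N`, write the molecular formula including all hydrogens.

C6H6BrN

Heavy atoms from the SMILES: 1 Br, 6 C, 1 N.
Implicit hydrogens by atom environment:
  2 × C: 2 H each → 4
  2 × C: 1 H each → 2
  2 × C: no H
  1 × Br: no H
  1 × N: no H
  Total hydrogens = 6.
Molecular formula: C6H6BrN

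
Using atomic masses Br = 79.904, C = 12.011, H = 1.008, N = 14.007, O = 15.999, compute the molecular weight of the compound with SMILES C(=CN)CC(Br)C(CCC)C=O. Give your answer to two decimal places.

234.14

Molecular formula: C9H16BrNO.
M = 1×79.904 + 9×12.011 + 16×1.008 + 1×14.007 + 1×15.999 = 234.14 g/mol.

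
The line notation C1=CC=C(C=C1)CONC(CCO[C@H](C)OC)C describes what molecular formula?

C14H23NO3

Heavy atoms from the SMILES: 14 C, 1 N, 3 O.
Implicit hydrogens by atom environment:
  5 × C (aromatic): 1 H each → 5
  3 × C: 3 H each → 9
  3 × C: 2 H each → 6
  3 × O: no H
  2 × C: 1 H each → 2
  1 × C (aromatic): no H
  1 × N: 1 H
  Total hydrogens = 23.
Molecular formula: C14H23NO3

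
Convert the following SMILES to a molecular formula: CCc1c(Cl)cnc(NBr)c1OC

Heavy atoms from the SMILES: 1 Br, 8 C, 1 Cl, 2 N, 1 O.
Implicit hydrogens by atom environment:
  4 × C (aromatic): no H
  2 × C: 3 H each → 6
  1 × Br: no H
  1 × C: 2 H
  1 × C (aromatic): 1 H
  1 × Cl: no H
  1 × N: 1 H
  1 × N (aromatic): no H
  1 × O: no H
  Total hydrogens = 10.
Molecular formula: C8H10BrClN2O

C8H10BrClN2O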